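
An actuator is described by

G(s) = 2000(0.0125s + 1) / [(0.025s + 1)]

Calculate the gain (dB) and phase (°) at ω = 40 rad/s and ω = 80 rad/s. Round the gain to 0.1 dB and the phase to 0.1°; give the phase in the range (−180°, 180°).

At ω = 40 rad/s:
zero (1 + j40·0.0125) = 1 + j0.5 → |·| ≈ 1.118, ∠ ≈ 26.57°
pole (1 + j40·0.025) = 1 + j1 → |·| ≈ 1.4142, ∠ ≈ 45.00°
|G| = 2000 · 1.118 / (1.4142) ≈ 1581.1
Gain = 20 log₁₀(1581.1) ≈ 63.98 dB
∠G = (26.57°) − (45.00°) = -18.43°

At ω = 80 rad/s:
zero (1 + j80·0.0125) = 1 + j1 → |·| ≈ 1.4142, ∠ ≈ 45.00°
pole (1 + j80·0.025) = 1 + j2 → |·| ≈ 2.2361, ∠ ≈ 63.43°
|G| = 2000 · 1.4142 / (2.2361) ≈ 1264.9
Gain = 20 log₁₀(1264.9) ≈ 62.04 dB
∠G = (45.00°) − (63.43°) = -18.43°

ω = 40: 64.0 dB, -18.4°; ω = 80: 62.0 dB, -18.4°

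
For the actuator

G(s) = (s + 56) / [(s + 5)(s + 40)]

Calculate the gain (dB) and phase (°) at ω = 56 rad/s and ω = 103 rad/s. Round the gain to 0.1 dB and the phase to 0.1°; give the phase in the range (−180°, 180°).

ω = 56: -33.8 dB, -94.4°; ω = 103: -39.8 dB, -94.5°

At s = jω = j56:
zero (s+56): 56 + j56 → |·| = √(56²+56²) = √6272 ≈ 79.196, ∠ = arctan(56/56) ≈ 45.00°
pole (s+5): 5 + j56 → |·| = √(5²+56²) = √3161 ≈ 56.223, ∠ = arctan(56/5) ≈ 84.90°
pole (s+40): 40 + j56 → |·| = √(40²+56²) = √4736 ≈ 68.819, ∠ = arctan(56/40) ≈ 54.46°
|G| = 1 · 79.196 / 3869.2 ≈ 0.020468
Gain = 20 log₁₀(0.020468) ≈ -33.78 dB
∠G = 45.00° − 139.36° = -94.36°

At s = jω = j103:
zero (s+56): 56 + j103 → |·| = √(56²+103²) = √13745 ≈ 117.24, ∠ = arctan(103/56) ≈ 61.47°
pole (s+5): 5 + j103 → |·| = √(5²+103²) = √10634 ≈ 103.12, ∠ = arctan(103/5) ≈ 87.22°
pole (s+40): 40 + j103 → |·| = √(40²+103²) = √12209 ≈ 110.49, ∠ = arctan(103/40) ≈ 68.78°
|G| = 1 · 117.24 / 11394 ≈ 0.01029
Gain = 20 log₁₀(0.01029) ≈ -39.75 dB
∠G = 61.47° − 156.00° = -94.53°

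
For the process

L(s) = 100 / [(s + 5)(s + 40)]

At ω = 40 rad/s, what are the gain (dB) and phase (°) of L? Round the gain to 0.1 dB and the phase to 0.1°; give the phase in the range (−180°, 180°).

At s = jω = j40:
pole (s+5): 5 + j40 → |·| = √(5²+40²) = √1625 ≈ 40.311, ∠ = arctan(40/5) ≈ 82.87°
pole (s+40): 40 + j40 → |·| = √(40²+40²) = √3200 ≈ 56.569, ∠ = arctan(40/40) ≈ 45.00°
|L| = 100 / 2280.4 ≈ 0.043852
Gain = 20 log₁₀(0.043852) ≈ -27.16 dB
∠L = 0.00° − 127.87° = -127.87°

-27.2 dB, -127.9°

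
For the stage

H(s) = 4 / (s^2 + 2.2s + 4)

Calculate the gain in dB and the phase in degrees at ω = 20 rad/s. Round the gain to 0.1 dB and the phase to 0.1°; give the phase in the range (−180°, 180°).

-40.0 dB, -173.7°

At s = jω = j20:
quadratic: (j20)² + 2.2·j20 + 4 = -396 + j44 → |·| ≈ 398.44, ∠ ≈ 173.66°
|H| = 4 / 398.44 ≈ 0.010039
Gain = 20 log₁₀(0.010039) ≈ -39.97 dB
∠H = 0.00° − 173.66° = -173.66°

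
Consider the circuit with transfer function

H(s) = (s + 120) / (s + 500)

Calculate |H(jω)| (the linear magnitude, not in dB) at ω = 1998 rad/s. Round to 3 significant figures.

0.972

Substitute s = j1998:
Numerator: (j1998) + 120 = 120 + j1998
Denominator: (j1998) + 500 = 500 + j1998
|N| = √(120² + 1998²) ≈ 2001.6, ∠N ≈ 86.56°
|D| = √(500² + 1998²) ≈ 2059.6, ∠D ≈ 75.95°
|H| = 2001.6 / 2059.6 ≈ 0.97184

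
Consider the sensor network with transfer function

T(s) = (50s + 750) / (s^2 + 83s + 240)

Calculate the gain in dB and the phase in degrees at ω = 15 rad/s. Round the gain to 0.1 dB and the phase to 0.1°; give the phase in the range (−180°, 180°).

-1.4 dB, -44.3°

Substitute s = j15:
Numerator: 50(j15) + 750 = 750 + j750
Denominator: (j15)^2 + 83(j15) + 240 = 15 + j1245
|N| = √(750² + 750²) ≈ 1060.7, ∠N ≈ 45.00°
|D| = √(15² + 1245²) ≈ 1245.1, ∠D ≈ 89.31°
|T| = 1060.7 / 1245.1 ≈ 0.8519
Gain = 20 log₁₀(0.8519) ≈ -1.39 dB
∠T = 45.00° − 89.31° = -44.31°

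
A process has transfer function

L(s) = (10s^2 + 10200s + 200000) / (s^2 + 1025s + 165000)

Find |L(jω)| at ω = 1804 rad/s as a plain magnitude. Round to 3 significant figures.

Substitute s = j1804:
Numerator: 10(j1804)^2 + 10200(j1804) + 200000 = -32344160 + j18400800
Denominator: (j1804)^2 + 1025(j1804) + 165000 = -3089416 + j1849100
|N| = √(32344160² + 18400800²) ≈ 3.7212e+07, ∠N ≈ 150.36°
|D| = √(3089416² + 1849100²) ≈ 3.6005e+06, ∠D ≈ 149.10°
|L| = 3.7212e+07 / 3.6005e+06 ≈ 10.335

10.3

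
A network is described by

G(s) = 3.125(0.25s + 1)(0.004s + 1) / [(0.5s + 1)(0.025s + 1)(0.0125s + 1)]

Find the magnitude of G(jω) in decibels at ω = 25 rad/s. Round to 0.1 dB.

2.2 dB

At ω = 25 rad/s:
zero (1 + j25·0.25) = 1 + j6.25 → |·| ≈ 6.3295, ∠ ≈ 80.91°
zero (1 + j25·0.004) = 1 + j0.1 → |·| ≈ 1.005, ∠ ≈ 5.71°
pole (1 + j25·0.5) = 1 + j12.5 → |·| ≈ 12.54, ∠ ≈ 85.43°
pole (1 + j25·0.025) = 1 + j0.625 → |·| ≈ 1.1792, ∠ ≈ 32.01°
pole (1 + j25·0.0125) = 1 + j0.3125 → |·| ≈ 1.0477, ∠ ≈ 17.35°
|G| = 3.125 · 6.3295 · 1.005 / (12.54 · 1.1792 · 1.0477) ≈ 1.2831
Gain = 20 log₁₀(1.2831) ≈ 2.17 dB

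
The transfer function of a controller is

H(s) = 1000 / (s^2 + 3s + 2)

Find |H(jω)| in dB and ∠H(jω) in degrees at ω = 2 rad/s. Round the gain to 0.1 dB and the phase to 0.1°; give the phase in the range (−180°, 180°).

Substitute s = j2:
Numerator: 1000 = 1000 + j0
Denominator: (j2)^2 + 3(j2) + 2 = -2 + j6
|N| = √(1000² + 0²) ≈ 1000, ∠N ≈ 0.00°
|D| = √(2² + 6²) ≈ 6.3246, ∠D ≈ 108.43°
|H| = 1000 / 6.3246 ≈ 158.11
Gain = 20 log₁₀(158.11) ≈ 43.98 dB
∠H = 0.00° − 108.43° = -108.43°

44.0 dB, -108.4°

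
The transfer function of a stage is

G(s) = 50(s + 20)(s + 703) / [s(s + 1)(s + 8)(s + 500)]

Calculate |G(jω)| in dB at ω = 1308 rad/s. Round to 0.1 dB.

-90.2 dB

At s = jω = j1308:
zero (s+20): 20 + j1308 → |·| = √(20²+1308²) = √1711264 ≈ 1308.2, ∠ = arctan(1308/20) ≈ 89.12°
zero (s+703): 703 + j1308 → |·| = √(703²+1308²) = √2205073 ≈ 1484.9, ∠ = arctan(1308/703) ≈ 61.74°
pole (s+1): 1 + j1308 → |·| = √(1²+1308²) = √1710865 ≈ 1308, ∠ = arctan(1308/1) ≈ 89.96°
pole (s+8): 8 + j1308 → |·| = √(8²+1308²) = √1710928 ≈ 1308, ∠ = arctan(1308/8) ≈ 89.65°
pole (s+500): 500 + j1308 → |·| = √(500²+1308²) = √1960864 ≈ 1400.3, ∠ = arctan(1308/500) ≈ 69.08°
pole at origin: |s| = 1308, ∠ = 90.00° (in denominator)
|G| = 50 · 1.9425e+06 / 3.1336e+12 ≈ 3.0995e-05
Gain = 20 log₁₀(3.0995e-05) ≈ -90.17 dB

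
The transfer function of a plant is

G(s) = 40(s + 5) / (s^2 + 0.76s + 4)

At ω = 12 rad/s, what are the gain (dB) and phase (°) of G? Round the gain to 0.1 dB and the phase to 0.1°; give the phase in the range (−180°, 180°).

11.4 dB, -108.9°

At s = jω = j12:
zero (s+5): 5 + j12 → |·| = √(5²+12²) = √169 ≈ 13, ∠ = arctan(12/5) ≈ 67.38°
quadratic: (j12)² + 0.76·j12 + 4 = -140 + j9.12 → |·| ≈ 140.3, ∠ ≈ 176.27°
|G| = 40 · 13 / 140.3 ≈ 3.7063
Gain = 20 log₁₀(3.7063) ≈ 11.38 dB
∠G = 67.38° − 176.27° = -108.89°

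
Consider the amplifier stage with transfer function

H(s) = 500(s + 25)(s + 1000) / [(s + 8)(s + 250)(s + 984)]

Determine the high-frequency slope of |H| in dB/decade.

-20 dB/decade

Each pole contributes −20 dB/decade at high frequency; each zero contributes +20 dB/decade.
Net: 2 zero(s) − 3 pole(s) → -20 dB/decade.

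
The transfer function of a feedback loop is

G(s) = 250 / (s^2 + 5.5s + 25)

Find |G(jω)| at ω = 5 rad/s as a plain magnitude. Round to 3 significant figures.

9.09

At s = jω = j5:
quadratic: (j5)² + 5.5·j5 + 25 = 0 + j27.5 → |·| ≈ 27.5, ∠ ≈ 90.00°
|G| = 250 / 27.5 ≈ 9.0909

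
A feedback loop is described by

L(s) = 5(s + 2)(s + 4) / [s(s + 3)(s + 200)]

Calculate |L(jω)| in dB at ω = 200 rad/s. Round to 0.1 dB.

-35.1 dB

At s = jω = j200:
zero (s+2): 2 + j200 → |·| = √(2²+200²) = √40004 ≈ 200.01, ∠ = arctan(200/2) ≈ 89.43°
zero (s+4): 4 + j200 → |·| = √(4²+200²) = √40016 ≈ 200.04, ∠ = arctan(200/4) ≈ 88.85°
pole (s+3): 3 + j200 → |·| = √(3²+200²) = √40009 ≈ 200.02, ∠ = arctan(200/3) ≈ 89.14°
pole (s+200): 200 + j200 → |·| = √(200²+200²) = √80000 ≈ 282.84, ∠ = arctan(200/200) ≈ 45.00°
pole at origin: |s| = 200, ∠ = 90.00° (in denominator)
|L| = 5 · 40010 / 1.1315e+07 ≈ 0.01768
Gain = 20 log₁₀(0.01768) ≈ -35.05 dB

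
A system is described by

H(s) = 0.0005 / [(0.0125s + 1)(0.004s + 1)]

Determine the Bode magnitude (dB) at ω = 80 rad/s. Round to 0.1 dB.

-69.5 dB

At ω = 80 rad/s:
pole (1 + j80·0.0125) = 1 + j1 → |·| ≈ 1.4142, ∠ ≈ 45.00°
pole (1 + j80·0.004) = 1 + j0.32 → |·| ≈ 1.05, ∠ ≈ 17.74°
|H| = 0.0005 · 1 / (1.4142 · 1.05) ≈ 0.00033672
Gain = 20 log₁₀(0.00033672) ≈ -69.45 dB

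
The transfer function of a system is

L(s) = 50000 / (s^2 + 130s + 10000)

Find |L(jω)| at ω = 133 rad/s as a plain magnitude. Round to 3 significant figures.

2.64

At s = jω = j133:
quadratic: (j133)² + 130·j133 + 10000 = -7689 + j17290 → |·| ≈ 18923, ∠ ≈ 113.98°
|L| = 50000 / 18923 ≈ 2.6423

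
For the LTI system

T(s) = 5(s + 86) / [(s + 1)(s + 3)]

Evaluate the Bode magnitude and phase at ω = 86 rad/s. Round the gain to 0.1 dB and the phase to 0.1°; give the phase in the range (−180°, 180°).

At s = jω = j86:
zero (s+86): 86 + j86 → |·| = √(86²+86²) = √14792 ≈ 121.62, ∠ = arctan(86/86) ≈ 45.00°
pole (s+1): 1 + j86 → |·| = √(1²+86²) = √7397 ≈ 86.006, ∠ = arctan(86/1) ≈ 89.33°
pole (s+3): 3 + j86 → |·| = √(3²+86²) = √7405 ≈ 86.052, ∠ = arctan(86/3) ≈ 88.00°
|T| = 5 · 121.62 / 7401 ≈ 0.082165
Gain = 20 log₁₀(0.082165) ≈ -21.71 dB
∠T = 45.00° − 177.33° = -132.33°

-21.7 dB, -132.3°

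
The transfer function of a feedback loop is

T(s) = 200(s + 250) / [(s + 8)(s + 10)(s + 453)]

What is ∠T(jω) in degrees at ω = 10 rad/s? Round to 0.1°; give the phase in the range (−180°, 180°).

At s = jω = j10:
zero (s+250): 250 + j10 → |·| = √(250²+10²) = √62600 ≈ 250.2, ∠ = arctan(10/250) ≈ 2.29°
pole (s+8): 8 + j10 → |·| = √(8²+10²) = √164 ≈ 12.806, ∠ = arctan(10/8) ≈ 51.34°
pole (s+10): 10 + j10 → |·| = √(10²+10²) = √200 ≈ 14.142, ∠ = arctan(10/10) ≈ 45.00°
pole (s+453): 453 + j10 → |·| = √(453²+10²) = √205309 ≈ 453.11, ∠ = arctan(10/453) ≈ 1.26°
∠T = 2.29° − 97.60° = -95.31°

-95.3°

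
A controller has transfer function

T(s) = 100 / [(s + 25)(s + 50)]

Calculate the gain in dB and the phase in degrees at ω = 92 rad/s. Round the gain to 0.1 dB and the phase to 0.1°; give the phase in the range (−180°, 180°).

At s = jω = j92:
pole (s+25): 25 + j92 → |·| = √(25²+92²) = √9089 ≈ 95.336, ∠ = arctan(92/25) ≈ 74.80°
pole (s+50): 50 + j92 → |·| = √(50²+92²) = √10964 ≈ 104.71, ∠ = arctan(92/50) ≈ 61.48°
|T| = 100 / 9982.6 ≈ 0.010017
Gain = 20 log₁₀(0.010017) ≈ -39.99 dB
∠T = 0.00° − 136.28° = -136.28°

-40.0 dB, -136.3°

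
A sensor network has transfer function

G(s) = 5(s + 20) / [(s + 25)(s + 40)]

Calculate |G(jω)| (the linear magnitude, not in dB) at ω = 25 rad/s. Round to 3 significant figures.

At s = jω = j25:
zero (s+20): 20 + j25 → |·| = √(20²+25²) = √1025 ≈ 32.016, ∠ = arctan(25/20) ≈ 51.34°
pole (s+25): 25 + j25 → |·| = √(25²+25²) = √1250 ≈ 35.355, ∠ = arctan(25/25) ≈ 45.00°
pole (s+40): 40 + j25 → |·| = √(40²+25²) = √2225 ≈ 47.17, ∠ = arctan(25/40) ≈ 32.01°
|G| = 5 · 32.016 / 1667.7 ≈ 0.095988

0.0960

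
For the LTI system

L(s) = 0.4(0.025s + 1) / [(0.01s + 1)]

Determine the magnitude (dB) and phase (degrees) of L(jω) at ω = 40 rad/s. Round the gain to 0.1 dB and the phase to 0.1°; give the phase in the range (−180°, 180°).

At ω = 40 rad/s:
zero (1 + j40·0.025) = 1 + j1 → |·| ≈ 1.4142, ∠ ≈ 45.00°
pole (1 + j40·0.01) = 1 + j0.4 → |·| ≈ 1.077, ∠ ≈ 21.80°
|L| = 0.4 · 1.4142 / (1.077) ≈ 0.52524
Gain = 20 log₁₀(0.52524) ≈ -5.59 dB
∠L = (45.00°) − (21.80°) = 23.20°

-5.6 dB, 23.2°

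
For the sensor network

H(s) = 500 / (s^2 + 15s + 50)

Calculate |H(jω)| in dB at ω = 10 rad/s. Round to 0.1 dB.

10.0 dB

Substitute s = j10:
Numerator: 500 = 500 + j0
Denominator: (j10)^2 + 15(j10) + 50 = -50 + j150
|N| = √(500² + 0²) ≈ 500, ∠N ≈ 0.00°
|D| = √(50² + 150²) ≈ 158.11, ∠D ≈ 108.43°
|H| = 500 / 158.11 ≈ 3.1624
Gain = 20 log₁₀(3.1624) ≈ 10.00 dB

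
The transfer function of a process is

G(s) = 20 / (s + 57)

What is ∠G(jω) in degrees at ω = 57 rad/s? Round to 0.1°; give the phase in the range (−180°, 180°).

Substitute s = j57:
Numerator: 20 = 20 + j0
Denominator: (j57) + 57 = 57 + j57
|N| = √(20² + 0²) ≈ 20, ∠N ≈ 0.00°
|D| = √(57² + 57²) ≈ 80.61, ∠D ≈ 45.00°
∠G = 0.00° − 45.00° = -45.00°

-45.0°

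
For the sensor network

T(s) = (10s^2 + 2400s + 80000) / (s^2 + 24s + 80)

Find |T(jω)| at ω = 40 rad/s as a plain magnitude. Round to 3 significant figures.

64.2

Substitute s = j40:
Numerator: 10(j40)^2 + 2400(j40) + 80000 = 64000 + j96000
Denominator: (j40)^2 + 24(j40) + 80 = -1520 + j960
|N| = √(64000² + 96000²) ≈ 1.1538e+05, ∠N ≈ 56.31°
|D| = √(1520² + 960²) ≈ 1797.8, ∠D ≈ 147.72°
|T| = 1.1538e+05 / 1797.8 ≈ 64.178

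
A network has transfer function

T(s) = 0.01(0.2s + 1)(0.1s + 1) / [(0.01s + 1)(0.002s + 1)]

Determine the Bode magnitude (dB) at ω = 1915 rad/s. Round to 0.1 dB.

19.7 dB

At ω = 1915 rad/s:
zero (1 + j1915·0.2) = 1 + j383 → |·| ≈ 383, ∠ ≈ 89.85°
zero (1 + j1915·0.1) = 1 + j191.5 → |·| ≈ 191.5, ∠ ≈ 89.70°
pole (1 + j1915·0.01) = 1 + j19.15 → |·| ≈ 19.176, ∠ ≈ 87.01°
pole (1 + j1915·0.002) = 1 + j3.83 → |·| ≈ 3.9584, ∠ ≈ 75.37°
|T| = 0.01 · 383 · 191.5 / (19.176 · 3.9584) ≈ 9.6625
Gain = 20 log₁₀(9.6625) ≈ 19.70 dB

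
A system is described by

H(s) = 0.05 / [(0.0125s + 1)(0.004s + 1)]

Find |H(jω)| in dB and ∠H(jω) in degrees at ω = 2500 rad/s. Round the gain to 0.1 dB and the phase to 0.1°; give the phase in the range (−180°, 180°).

At ω = 2500 rad/s:
pole (1 + j2500·0.0125) = 1 + j31.25 → |·| ≈ 31.266, ∠ ≈ 88.17°
pole (1 + j2500·0.004) = 1 + j10 → |·| ≈ 10.05, ∠ ≈ 84.29°
|H| = 0.05 · 1 / (31.266 · 10.05) ≈ 0.00015912
Gain = 20 log₁₀(0.00015912) ≈ -75.97 dB
∠H = (0°) − (88.17° + 84.29°) = -172.46°

-76.0 dB, -172.5°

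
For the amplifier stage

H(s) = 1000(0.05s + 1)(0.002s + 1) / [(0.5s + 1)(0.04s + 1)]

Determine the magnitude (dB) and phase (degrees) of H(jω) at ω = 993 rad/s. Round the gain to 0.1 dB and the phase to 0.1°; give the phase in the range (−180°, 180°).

15.0 dB, -26.3°

At ω = 993 rad/s:
zero (1 + j993·0.05) = 1 + j49.65 → |·| ≈ 49.66, ∠ ≈ 88.85°
zero (1 + j993·0.002) = 1 + j1.986 → |·| ≈ 2.2236, ∠ ≈ 63.27°
pole (1 + j993·0.5) = 1 + j496.5 → |·| ≈ 496.5, ∠ ≈ 89.88°
pole (1 + j993·0.04) = 1 + j39.72 → |·| ≈ 39.733, ∠ ≈ 88.56°
|H| = 1000 · 49.66 · 2.2236 / (496.5 · 39.733) ≈ 5.5975
Gain = 20 log₁₀(5.5975) ≈ 14.96 dB
∠H = (88.85° + 63.27°) − (89.88° + 88.56°) = -26.32°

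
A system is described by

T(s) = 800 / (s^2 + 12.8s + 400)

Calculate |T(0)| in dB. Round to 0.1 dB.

6.0 dB

T(0) = 800 / 400 = 2
20 log₁₀(2) ≈ 6.02 dB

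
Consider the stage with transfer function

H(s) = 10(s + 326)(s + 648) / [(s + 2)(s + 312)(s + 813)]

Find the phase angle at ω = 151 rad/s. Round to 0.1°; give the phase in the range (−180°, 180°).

At s = jω = j151:
zero (s+326): 326 + j151 → |·| = √(326²+151²) = √129077 ≈ 359.27, ∠ = arctan(151/326) ≈ 24.85°
zero (s+648): 648 + j151 → |·| = √(648²+151²) = √442705 ≈ 665.36, ∠ = arctan(151/648) ≈ 13.12°
pole (s+2): 2 + j151 → |·| = √(2²+151²) = √22805 ≈ 151.01, ∠ = arctan(151/2) ≈ 89.24°
pole (s+312): 312 + j151 → |·| = √(312²+151²) = √120145 ≈ 346.62, ∠ = arctan(151/312) ≈ 25.83°
pole (s+813): 813 + j151 → |·| = √(813²+151²) = √683770 ≈ 826.9, ∠ = arctan(151/813) ≈ 10.52°
∠H = 37.97° − 125.59° = -87.62°

-87.6°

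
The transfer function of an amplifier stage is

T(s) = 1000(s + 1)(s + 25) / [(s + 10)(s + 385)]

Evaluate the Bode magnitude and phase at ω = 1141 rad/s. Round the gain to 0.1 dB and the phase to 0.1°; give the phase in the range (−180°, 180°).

59.5 dB, 17.8°

At s = jω = j1141:
zero (s+1): 1 + j1141 → |·| = √(1²+1141²) = √1301882 ≈ 1141, ∠ = arctan(1141/1) ≈ 89.95°
zero (s+25): 25 + j1141 → |·| = √(25²+1141²) = √1302506 ≈ 1141.3, ∠ = arctan(1141/25) ≈ 88.74°
pole (s+10): 10 + j1141 → |·| = √(10²+1141²) = √1301981 ≈ 1141, ∠ = arctan(1141/10) ≈ 89.50°
pole (s+385): 385 + j1141 → |·| = √(385²+1141²) = √1450106 ≈ 1204.2, ∠ = arctan(1141/385) ≈ 71.35°
|T| = 1000 · 1.3022e+06 / 1.374e+06 ≈ 947.74
Gain = 20 log₁₀(947.74) ≈ 59.53 dB
∠T = 178.69° − 160.85° = 17.84°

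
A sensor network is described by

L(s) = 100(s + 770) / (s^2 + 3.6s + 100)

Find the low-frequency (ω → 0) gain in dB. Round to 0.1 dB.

L(0) = 100·770 / 100 = 770
20 log₁₀(770) ≈ 57.73 dB

57.7 dB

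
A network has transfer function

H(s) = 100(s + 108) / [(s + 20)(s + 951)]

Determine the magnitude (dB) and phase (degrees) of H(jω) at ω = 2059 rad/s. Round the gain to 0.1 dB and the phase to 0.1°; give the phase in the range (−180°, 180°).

-27.1 dB, -67.7°

At s = jω = j2059:
zero (s+108): 108 + j2059 → |·| = √(108²+2059²) = √4251145 ≈ 2061.8, ∠ = arctan(2059/108) ≈ 87.00°
pole (s+20): 20 + j2059 → |·| = √(20²+2059²) = √4239881 ≈ 2059.1, ∠ = arctan(2059/20) ≈ 89.44°
pole (s+951): 951 + j2059 → |·| = √(951²+2059²) = √5143882 ≈ 2268, ∠ = arctan(2059/951) ≈ 65.21°
|H| = 100 · 2061.8 / 4.67e+06 ≈ 0.04415
Gain = 20 log₁₀(0.04415) ≈ -27.10 dB
∠H = 87.00° − 154.65° = -67.65°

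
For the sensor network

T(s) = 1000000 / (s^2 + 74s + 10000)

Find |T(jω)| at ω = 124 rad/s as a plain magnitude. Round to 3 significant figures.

At s = jω = j124:
quadratic: (j124)² + 74·j124 + 10000 = -5376 + j9176 → |·| ≈ 10635, ∠ ≈ 120.37°
|T| = 1000000 / 10635 ≈ 94.029

94.0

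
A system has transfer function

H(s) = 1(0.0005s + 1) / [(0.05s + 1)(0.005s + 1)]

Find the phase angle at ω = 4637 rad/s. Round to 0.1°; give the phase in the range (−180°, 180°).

-110.6°

At ω = 4637 rad/s:
zero (1 + j4637·0.0005) = 1 + j2.3185 → |·| ≈ 2.525, ∠ ≈ 66.67°
pole (1 + j4637·0.05) = 1 + j231.85 → |·| ≈ 231.85, ∠ ≈ 89.75°
pole (1 + j4637·0.005) = 1 + j23.185 → |·| ≈ 23.207, ∠ ≈ 87.53°
∠H = (66.67°) − (89.75° + 87.53°) = -110.61°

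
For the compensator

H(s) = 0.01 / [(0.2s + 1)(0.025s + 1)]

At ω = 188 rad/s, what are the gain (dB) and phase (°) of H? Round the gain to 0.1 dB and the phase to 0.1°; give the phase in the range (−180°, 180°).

-85.1 dB, -166.5°

At ω = 188 rad/s:
pole (1 + j188·0.2) = 1 + j37.6 → |·| ≈ 37.613, ∠ ≈ 88.48°
pole (1 + j188·0.025) = 1 + j4.7 → |·| ≈ 4.8052, ∠ ≈ 77.99°
|H| = 0.01 · 1 / (37.613 · 4.8052) ≈ 5.5329e-05
Gain = 20 log₁₀(5.5329e-05) ≈ -85.14 dB
∠H = (0°) − (88.48° + 77.99°) = -166.47°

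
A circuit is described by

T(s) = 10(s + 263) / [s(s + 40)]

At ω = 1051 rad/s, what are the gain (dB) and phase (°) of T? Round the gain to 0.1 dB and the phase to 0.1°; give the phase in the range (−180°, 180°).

-40.2 dB, -101.9°

At s = jω = j1051:
zero (s+263): 263 + j1051 → |·| = √(263²+1051²) = √1173770 ≈ 1083.4, ∠ = arctan(1051/263) ≈ 75.95°
pole (s+40): 40 + j1051 → |·| = √(40²+1051²) = √1106201 ≈ 1051.8, ∠ = arctan(1051/40) ≈ 87.82°
pole at origin: |s| = 1051, ∠ = 90.00° (in denominator)
|T| = 10 · 1083.4 / 1.1054e+06 ≈ 0.009801
Gain = 20 log₁₀(0.009801) ≈ -40.17 dB
∠T = 75.95° − 177.82° = -101.87°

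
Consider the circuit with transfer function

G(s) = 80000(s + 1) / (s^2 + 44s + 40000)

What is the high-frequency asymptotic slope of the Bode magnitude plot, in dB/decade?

-20 dB/decade

Each pole contributes −20 dB/decade at high frequency; each zero contributes +20 dB/decade.
Net: 1 zero(s) − 2 pole(s) → -20 dB/decade.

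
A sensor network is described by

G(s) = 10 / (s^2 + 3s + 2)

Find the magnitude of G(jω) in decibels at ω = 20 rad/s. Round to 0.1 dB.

Substitute s = j20:
Numerator: 10 = 10 + j0
Denominator: (j20)^2 + 3(j20) + 2 = -398 + j60
|N| = √(10² + 0²) ≈ 10, ∠N ≈ 0.00°
|D| = √(398² + 60²) ≈ 402.5, ∠D ≈ 171.43°
|G| = 10 / 402.5 ≈ 0.024845
Gain = 20 log₁₀(0.024845) ≈ -32.10 dB

-32.1 dB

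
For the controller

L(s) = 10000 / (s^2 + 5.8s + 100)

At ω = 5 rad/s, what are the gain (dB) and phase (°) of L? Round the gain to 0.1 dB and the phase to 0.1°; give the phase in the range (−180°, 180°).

At s = jω = j5:
quadratic: (j5)² + 5.8·j5 + 100 = 75 + j29 → |·| ≈ 80.411, ∠ ≈ 21.14°
|L| = 10000 / 80.411 ≈ 124.36
Gain = 20 log₁₀(124.36) ≈ 41.89 dB
∠L = 0.00° − 21.14° = -21.14°

41.9 dB, -21.1°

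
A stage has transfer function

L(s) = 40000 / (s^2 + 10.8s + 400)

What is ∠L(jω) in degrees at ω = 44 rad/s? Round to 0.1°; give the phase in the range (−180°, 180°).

At s = jω = j44:
quadratic: (j44)² + 10.8·j44 + 400 = -1536 + j475.2 → |·| ≈ 1607.8, ∠ ≈ 162.81°
∠L = 0.00° − 162.81° = -162.81°

-162.8°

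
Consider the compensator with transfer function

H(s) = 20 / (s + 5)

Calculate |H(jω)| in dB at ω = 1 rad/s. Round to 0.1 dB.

At s = jω = j1:
pole (s+5): 5 + j1 → |·| = √(5²+1²) = √26 ≈ 5.099, ∠ = arctan(1/5) ≈ 11.31°
|H| = 20 / 5.099 ≈ 3.9223
Gain = 20 log₁₀(3.9223) ≈ 11.87 dB

11.9 dB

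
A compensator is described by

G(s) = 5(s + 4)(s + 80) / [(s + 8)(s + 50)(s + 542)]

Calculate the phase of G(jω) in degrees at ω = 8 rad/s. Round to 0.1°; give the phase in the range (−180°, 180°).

At s = jω = j8:
zero (s+4): 4 + j8 → |·| = √(4²+8²) = √80 ≈ 8.9443, ∠ = arctan(8/4) ≈ 63.43°
zero (s+80): 80 + j8 → |·| = √(80²+8²) = √6464 ≈ 80.399, ∠ = arctan(8/80) ≈ 5.71°
pole (s+8): 8 + j8 → |·| = √(8²+8²) = √128 ≈ 11.314, ∠ = arctan(8/8) ≈ 45.00°
pole (s+50): 50 + j8 → |·| = √(50²+8²) = √2564 ≈ 50.636, ∠ = arctan(8/50) ≈ 9.09°
pole (s+542): 542 + j8 → |·| = √(542²+8²) = √293828 ≈ 542.06, ∠ = arctan(8/542) ≈ 0.85°
∠G = 69.14° − 54.94° = 14.20°

14.2°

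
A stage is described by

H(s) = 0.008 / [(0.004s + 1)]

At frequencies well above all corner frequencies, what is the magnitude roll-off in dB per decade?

Each pole contributes −20 dB/decade at high frequency; each zero contributes +20 dB/decade.
Net: 0 zero(s) − 1 pole(s) → -20 dB/decade.

-20 dB/decade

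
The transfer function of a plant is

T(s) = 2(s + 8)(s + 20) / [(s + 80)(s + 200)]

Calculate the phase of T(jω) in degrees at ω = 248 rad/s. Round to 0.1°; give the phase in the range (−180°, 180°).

50.3°

At s = jω = j248:
zero (s+8): 8 + j248 → |·| = √(8²+248²) = √61568 ≈ 248.13, ∠ = arctan(248/8) ≈ 88.15°
zero (s+20): 20 + j248 → |·| = √(20²+248²) = √61904 ≈ 248.81, ∠ = arctan(248/20) ≈ 85.39°
pole (s+80): 80 + j248 → |·| = √(80²+248²) = √67904 ≈ 260.58, ∠ = arctan(248/80) ≈ 72.12°
pole (s+200): 200 + j248 → |·| = √(200²+248²) = √101504 ≈ 318.6, ∠ = arctan(248/200) ≈ 51.12°
∠T = 173.54° − 123.24° = 50.30°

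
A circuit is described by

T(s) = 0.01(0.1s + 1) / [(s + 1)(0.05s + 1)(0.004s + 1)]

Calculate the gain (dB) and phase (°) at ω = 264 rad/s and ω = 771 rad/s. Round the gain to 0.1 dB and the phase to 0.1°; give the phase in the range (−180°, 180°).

ω = 264: -85.7 dB, -134.2°; ω = 771: -101.9 dB, -161.2°

At ω = 264 rad/s:
zero (1 + j264·0.1) = 1 + j26.4 → |·| ≈ 26.419, ∠ ≈ 87.83°
pole (1 + j264·1) = 1 + j264 → |·| ≈ 264, ∠ ≈ 89.78°
pole (1 + j264·0.05) = 1 + j13.2 → |·| ≈ 13.238, ∠ ≈ 85.67°
pole (1 + j264·0.004) = 1 + j1.056 → |·| ≈ 1.4544, ∠ ≈ 46.56°
|T| = 0.01 · 26.419 / (264 · 13.238 · 1.4544) ≈ 5.1976e-05
Gain = 20 log₁₀(5.1976e-05) ≈ -85.68 dB
∠T = (87.83°) − (89.78° + 85.67° + 46.56°) = -134.18°

At ω = 771 rad/s:
zero (1 + j771·0.1) = 1 + j77.1 → |·| ≈ 77.106, ∠ ≈ 89.26°
pole (1 + j771·1) = 1 + j771 → |·| ≈ 771, ∠ ≈ 89.93°
pole (1 + j771·0.05) = 1 + j38.55 → |·| ≈ 38.563, ∠ ≈ 88.51°
pole (1 + j771·0.004) = 1 + j3.084 → |·| ≈ 3.2421, ∠ ≈ 72.03°
|T| = 0.01 · 77.106 / (771 · 38.563 · 3.2421) ≈ 7.999e-06
Gain = 20 log₁₀(7.999e-06) ≈ -101.94 dB
∠T = (89.26°) − (89.93° + 88.51° + 72.03°) = -161.21°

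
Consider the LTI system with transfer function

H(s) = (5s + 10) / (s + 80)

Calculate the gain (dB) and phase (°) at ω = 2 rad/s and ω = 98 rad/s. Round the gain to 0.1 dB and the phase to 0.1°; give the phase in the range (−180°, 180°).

Substitute s = j2:
Numerator: 5(j2) + 10 = 10 + j10
Denominator: (j2) + 80 = 80 + j2
|N| = √(10² + 10²) ≈ 14.142, ∠N ≈ 45.00°
|D| = √(80² + 2²) ≈ 80.025, ∠D ≈ 1.43°
|H| = 14.142 / 80.025 ≈ 0.17672
Gain = 20 log₁₀(0.17672) ≈ -15.05 dB
∠H = 45.00° − 1.43° = 43.57°

Substitute s = j98:
Numerator: 5(j98) + 10 = 10 + j490
Denominator: (j98) + 80 = 80 + j98
|N| = √(10² + 490²) ≈ 490.1, ∠N ≈ 88.83°
|D| = √(80² + 98²) ≈ 126.51, ∠D ≈ 50.77°
|H| = 490.1 / 126.51 ≈ 3.874
Gain = 20 log₁₀(3.874) ≈ 11.76 dB
∠H = 88.83° − 50.77° = 38.06°

ω = 2: -15.1 dB, 43.6°; ω = 98: 11.8 dB, 38.1°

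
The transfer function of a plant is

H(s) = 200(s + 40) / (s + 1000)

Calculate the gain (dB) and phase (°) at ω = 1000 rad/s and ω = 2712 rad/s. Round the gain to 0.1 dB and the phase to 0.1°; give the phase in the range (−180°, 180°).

At s = jω = j1000:
zero (s+40): 40 + j1000 → |·| = √(40²+1000²) = √1001600 ≈ 1000.8, ∠ = arctan(1000/40) ≈ 87.71°
pole (s+1000): 1000 + j1000 → |·| = √(1000²+1000²) = √2000000 ≈ 1414.2, ∠ = arctan(1000/1000) ≈ 45.00°
|H| = 200 · 1000.8 / 1414.2 ≈ 141.54
Gain = 20 log₁₀(141.54) ≈ 43.02 dB
∠H = 87.71° − 45.00° = 42.71°

At s = jω = j2712:
zero (s+40): 40 + j2712 → |·| = √(40²+2712²) = √7356544 ≈ 2712.3, ∠ = arctan(2712/40) ≈ 89.15°
pole (s+1000): 1000 + j2712 → |·| = √(1000²+2712²) = √8354944 ≈ 2890.5, ∠ = arctan(2712/1000) ≈ 69.76°
|H| = 200 · 2712.3 / 2890.5 ≈ 187.67
Gain = 20 log₁₀(187.67) ≈ 45.47 dB
∠H = 89.15° − 69.76° = 19.39°

ω = 1000: 43.0 dB, 42.7°; ω = 2712: 45.5 dB, 19.4°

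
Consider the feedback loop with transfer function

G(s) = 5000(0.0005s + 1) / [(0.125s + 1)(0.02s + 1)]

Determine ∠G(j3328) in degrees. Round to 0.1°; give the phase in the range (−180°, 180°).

-120.0°

At ω = 3328 rad/s:
zero (1 + j3328·0.0005) = 1 + j1.664 → |·| ≈ 1.9414, ∠ ≈ 59.00°
pole (1 + j3328·0.125) = 1 + j416 → |·| ≈ 416, ∠ ≈ 89.86°
pole (1 + j3328·0.02) = 1 + j66.56 → |·| ≈ 66.568, ∠ ≈ 89.14°
∠G = (59.00°) − (89.86° + 89.14°) = -120.00°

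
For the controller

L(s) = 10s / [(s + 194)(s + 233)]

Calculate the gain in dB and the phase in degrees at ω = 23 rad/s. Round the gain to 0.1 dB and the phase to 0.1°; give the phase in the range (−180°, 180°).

At s = jω = j23:
zero at origin: s = j23 → |·| = 23, ∠ = 90.00°
pole (s+194): 194 + j23 → |·| = √(194²+23²) = √38165 ≈ 195.36, ∠ = arctan(23/194) ≈ 6.76°
pole (s+233): 233 + j23 → |·| = √(233²+23²) = √54818 ≈ 234.13, ∠ = arctan(23/233) ≈ 5.64°
|L| = 10 · 23 / 45740 ≈ 0.0050284
Gain = 20 log₁₀(0.0050284) ≈ -45.97 dB
∠L = 90.00° − 12.40° = 77.60°

-46.0 dB, 77.6°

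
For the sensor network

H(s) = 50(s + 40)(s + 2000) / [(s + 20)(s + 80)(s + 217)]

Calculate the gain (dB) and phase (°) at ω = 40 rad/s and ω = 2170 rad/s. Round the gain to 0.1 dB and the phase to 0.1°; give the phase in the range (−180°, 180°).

ω = 40: 16.1 dB, -54.3°; ω = 2170: -30.1 dB, -125.4°

At s = jω = j40:
zero (s+40): 40 + j40 → |·| = √(40²+40²) = √3200 ≈ 56.569, ∠ = arctan(40/40) ≈ 45.00°
zero (s+2000): 2000 + j40 → |·| = √(2000²+40²) = √4001600 ≈ 2000.4, ∠ = arctan(40/2000) ≈ 1.15°
pole (s+20): 20 + j40 → |·| = √(20²+40²) = √2000 ≈ 44.721, ∠ = arctan(40/20) ≈ 63.43°
pole (s+80): 80 + j40 → |·| = √(80²+40²) = √8000 ≈ 89.443, ∠ = arctan(40/80) ≈ 26.57°
pole (s+217): 217 + j40 → |·| = √(217²+40²) = √48689 ≈ 220.66, ∠ = arctan(40/217) ≈ 10.44°
|H| = 50 · 1.1316e+05 / 8.8264e+05 ≈ 6.4103
Gain = 20 log₁₀(6.4103) ≈ 16.14 dB
∠H = 46.15° − 100.44° = -54.29°

At s = jω = j2170:
zero (s+40): 40 + j2170 → |·| = √(40²+2170²) = √4710500 ≈ 2170.4, ∠ = arctan(2170/40) ≈ 88.94°
zero (s+2000): 2000 + j2170 → |·| = √(2000²+2170²) = √8708900 ≈ 2951.1, ∠ = arctan(2170/2000) ≈ 47.33°
pole (s+20): 20 + j2170 → |·| = √(20²+2170²) = √4709300 ≈ 2170.1, ∠ = arctan(2170/20) ≈ 89.47°
pole (s+80): 80 + j2170 → |·| = √(80²+2170²) = √4715300 ≈ 2171.5, ∠ = arctan(2170/80) ≈ 87.89°
pole (s+217): 217 + j2170 → |·| = √(217²+2170²) = √4755989 ≈ 2180.8, ∠ = arctan(2170/217) ≈ 84.29°
|H| = 50 · 6.4051e+06 / 1.0277e+10 ≈ 0.031162
Gain = 20 log₁₀(0.031162) ≈ -30.13 dB
∠H = 136.27° − 261.65° = -125.38°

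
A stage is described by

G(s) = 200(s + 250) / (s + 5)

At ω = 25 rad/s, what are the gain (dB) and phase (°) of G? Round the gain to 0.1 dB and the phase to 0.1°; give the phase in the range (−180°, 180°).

At s = jω = j25:
zero (s+250): 250 + j25 → |·| = √(250²+25²) = √63125 ≈ 251.25, ∠ = arctan(25/250) ≈ 5.71°
pole (s+5): 5 + j25 → |·| = √(5²+25²) = √650 ≈ 25.495, ∠ = arctan(25/5) ≈ 78.69°
|G| = 200 · 251.25 / 25.495 ≈ 1971
Gain = 20 log₁₀(1971) ≈ 65.89 dB
∠G = 5.71° − 78.69° = -72.98°

65.9 dB, -73.0°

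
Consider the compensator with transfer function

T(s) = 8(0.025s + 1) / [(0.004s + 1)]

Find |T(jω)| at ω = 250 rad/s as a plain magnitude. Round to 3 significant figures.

At ω = 250 rad/s:
zero (1 + j250·0.025) = 1 + j6.25 → |·| ≈ 6.3295, ∠ ≈ 80.91°
pole (1 + j250·0.004) = 1 + j1 → |·| ≈ 1.4142, ∠ ≈ 45.00°
|T| = 8 · 6.3295 / (1.4142) ≈ 35.805

35.8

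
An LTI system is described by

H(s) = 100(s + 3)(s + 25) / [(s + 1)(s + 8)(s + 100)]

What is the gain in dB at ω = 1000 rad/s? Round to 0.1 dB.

At s = jω = j1000:
zero (s+3): 3 + j1000 → |·| = √(3²+1000²) = √1000009 ≈ 1000, ∠ = arctan(1000/3) ≈ 89.83°
zero (s+25): 25 + j1000 → |·| = √(25²+1000²) = √1000625 ≈ 1000.3, ∠ = arctan(1000/25) ≈ 88.57°
pole (s+1): 1 + j1000 → |·| = √(1²+1000²) = √1000001 ≈ 1000, ∠ = arctan(1000/1) ≈ 89.94°
pole (s+8): 8 + j1000 → |·| = √(8²+1000²) = √1000064 ≈ 1000, ∠ = arctan(1000/8) ≈ 89.54°
pole (s+100): 100 + j1000 → |·| = √(100²+1000²) = √1010000 ≈ 1005, ∠ = arctan(1000/100) ≈ 84.29°
|H| = 100 · 1.0003e+06 / 1.005e+09 ≈ 0.099532
Gain = 20 log₁₀(0.099532) ≈ -20.04 dB

-20.0 dB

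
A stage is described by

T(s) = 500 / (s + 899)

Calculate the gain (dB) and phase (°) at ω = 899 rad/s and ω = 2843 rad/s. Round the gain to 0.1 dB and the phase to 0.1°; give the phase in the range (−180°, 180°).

Substitute s = j899:
Numerator: 500 = 500 + j0
Denominator: (j899) + 899 = 899 + j899
|N| = √(500² + 0²) ≈ 500, ∠N ≈ 0.00°
|D| = √(899² + 899²) ≈ 1271.4, ∠D ≈ 45.00°
|T| = 500 / 1271.4 ≈ 0.39327
Gain = 20 log₁₀(0.39327) ≈ -8.11 dB
∠T = 0.00° − 45.00° = -45.00°

Substitute s = j2843:
Numerator: 500 = 500 + j0
Denominator: (j2843) + 899 = 899 + j2843
|N| = √(500² + 0²) ≈ 500, ∠N ≈ 0.00°
|D| = √(899² + 2843²) ≈ 2981.8, ∠D ≈ 72.45°
|T| = 500 / 2981.8 ≈ 0.16768
Gain = 20 log₁₀(0.16768) ≈ -15.51 dB
∠T = 0.00° − 72.45° = -72.45°

ω = 899: -8.1 dB, -45.0°; ω = 2843: -15.5 dB, -72.5°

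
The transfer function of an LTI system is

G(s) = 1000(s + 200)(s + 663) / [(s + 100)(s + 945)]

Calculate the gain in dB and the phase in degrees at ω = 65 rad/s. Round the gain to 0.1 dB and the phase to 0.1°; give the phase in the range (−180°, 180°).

61.9 dB, -13.4°

At s = jω = j65:
zero (s+200): 200 + j65 → |·| = √(200²+65²) = √44225 ≈ 210.3, ∠ = arctan(65/200) ≈ 18.00°
zero (s+663): 663 + j65 → |·| = √(663²+65²) = √443794 ≈ 666.18, ∠ = arctan(65/663) ≈ 5.60°
pole (s+100): 100 + j65 → |·| = √(100²+65²) = √14225 ≈ 119.27, ∠ = arctan(65/100) ≈ 33.02°
pole (s+945): 945 + j65 → |·| = √(945²+65²) = √897250 ≈ 947.23, ∠ = arctan(65/945) ≈ 3.93°
|G| = 1000 · 1.401e+05 / 1.1298e+05 ≈ 1240
Gain = 20 log₁₀(1240) ≈ 61.87 dB
∠G = 23.60° − 36.95° = -13.35°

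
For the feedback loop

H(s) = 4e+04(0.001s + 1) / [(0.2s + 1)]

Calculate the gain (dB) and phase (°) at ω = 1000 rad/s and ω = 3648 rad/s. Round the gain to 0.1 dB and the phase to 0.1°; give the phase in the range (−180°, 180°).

At ω = 1000 rad/s:
zero (1 + j1000·0.001) = 1 + j1 → |·| ≈ 1.4142, ∠ ≈ 45.00°
pole (1 + j1000·0.2) = 1 + j200 → |·| ≈ 200, ∠ ≈ 89.71°
|H| = 4e+04 · 1.4142 / (200) ≈ 282.84
Gain = 20 log₁₀(282.84) ≈ 49.03 dB
∠H = (45.00°) − (89.71°) = -44.71°

At ω = 3648 rad/s:
zero (1 + j3648·0.001) = 1 + j3.648 → |·| ≈ 3.7826, ∠ ≈ 74.67°
pole (1 + j3648·0.2) = 1 + j729.6 → |·| ≈ 729.6, ∠ ≈ 89.92°
|H| = 4e+04 · 3.7826 / (729.6) ≈ 207.38
Gain = 20 log₁₀(207.38) ≈ 46.34 dB
∠H = (74.67°) − (89.92°) = -15.25°

ω = 1000: 49.0 dB, -44.7°; ω = 3648: 46.3 dB, -15.3°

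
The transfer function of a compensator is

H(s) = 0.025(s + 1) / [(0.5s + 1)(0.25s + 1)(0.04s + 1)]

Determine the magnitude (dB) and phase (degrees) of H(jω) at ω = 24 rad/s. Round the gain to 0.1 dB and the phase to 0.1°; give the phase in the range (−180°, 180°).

At ω = 24 rad/s:
zero (1 + j24·1) = 1 + j24 → |·| ≈ 24.021, ∠ ≈ 87.61°
pole (1 + j24·0.5) = 1 + j12 → |·| ≈ 12.042, ∠ ≈ 85.24°
pole (1 + j24·0.25) = 1 + j6 → |·| ≈ 6.0828, ∠ ≈ 80.54°
pole (1 + j24·0.04) = 1 + j0.96 → |·| ≈ 1.3862, ∠ ≈ 43.83°
|H| = 0.025 · 24.021 / (12.042 · 6.0828 · 1.3862) ≈ 0.0059143
Gain = 20 log₁₀(0.0059143) ≈ -44.56 dB
∠H = (87.61°) − (85.24° + 80.54° + 43.83°) = -122.00°

-44.6 dB, -122.0°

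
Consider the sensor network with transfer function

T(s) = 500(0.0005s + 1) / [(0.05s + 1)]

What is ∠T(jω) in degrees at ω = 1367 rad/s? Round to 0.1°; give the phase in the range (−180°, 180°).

At ω = 1367 rad/s:
zero (1 + j1367·0.0005) = 1 + j0.6835 → |·| ≈ 1.2113, ∠ ≈ 34.35°
pole (1 + j1367·0.05) = 1 + j68.35 → |·| ≈ 68.357, ∠ ≈ 89.16°
∠T = (34.35°) − (89.16°) = -54.81°

-54.8°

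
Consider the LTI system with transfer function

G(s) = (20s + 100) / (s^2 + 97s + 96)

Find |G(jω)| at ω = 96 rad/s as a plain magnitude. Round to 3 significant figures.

0.148

Substitute s = j96:
Numerator: 20(j96) + 100 = 100 + j1920
Denominator: (j96)^2 + 97(j96) + 96 = -9120 + j9312
|N| = √(100² + 1920²) ≈ 1922.6, ∠N ≈ 87.02°
|D| = √(9120² + 9312²) ≈ 13034, ∠D ≈ 134.40°
|G| = 1922.6 / 13034 ≈ 0.14751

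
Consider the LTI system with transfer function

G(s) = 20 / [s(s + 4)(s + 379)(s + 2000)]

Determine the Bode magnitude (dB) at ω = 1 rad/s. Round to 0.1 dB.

At s = jω = j1:
pole (s+4): 4 + j1 → |·| = √(4²+1²) = √17 ≈ 4.1231, ∠ = arctan(1/4) ≈ 14.04°
pole (s+379): 379 + j1 → |·| = √(379²+1²) = √143642 ≈ 379, ∠ = arctan(1/379) ≈ 0.15°
pole (s+2000): 2000 + j1 → |·| = √(2000²+1²) = √4000001 ≈ 2000, ∠ = arctan(1/2000) ≈ 0.03°
pole at origin: |s| = 1, ∠ = 90.00° (in denominator)
|G| = 20 / 3.1253e+06 ≈ 6.3994e-06
Gain = 20 log₁₀(6.3994e-06) ≈ -103.88 dB

-103.9 dB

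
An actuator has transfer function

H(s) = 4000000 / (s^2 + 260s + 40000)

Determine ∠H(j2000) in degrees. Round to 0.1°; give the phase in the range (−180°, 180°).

At s = jω = j2000:
quadratic: (j2000)² + 260·j2000 + 40000 = -3960000 + j520000 → |·| ≈ 3.994e+06, ∠ ≈ 172.52°
∠H = 0.00° − 172.52° = -172.52°

-172.5°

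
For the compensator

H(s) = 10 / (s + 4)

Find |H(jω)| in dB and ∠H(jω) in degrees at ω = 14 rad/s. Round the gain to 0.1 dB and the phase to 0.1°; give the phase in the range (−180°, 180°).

-3.3 dB, -74.1°

Substitute s = j14:
Numerator: 10 = 10 + j0
Denominator: (j14) + 4 = 4 + j14
|N| = √(10² + 0²) ≈ 10, ∠N ≈ 0.00°
|D| = √(4² + 14²) ≈ 14.56, ∠D ≈ 74.05°
|H| = 10 / 14.56 ≈ 0.68681
Gain = 20 log₁₀(0.68681) ≈ -3.26 dB
∠H = 0.00° − 74.05° = -74.05°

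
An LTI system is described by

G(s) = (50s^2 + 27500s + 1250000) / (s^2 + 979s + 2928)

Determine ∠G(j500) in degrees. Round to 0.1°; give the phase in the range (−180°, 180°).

Substitute s = j500:
Numerator: 50(j500)^2 + 27500(j500) + 1250000 = -11250000 + j13750000
Denominator: (j500)^2 + 979(j500) + 2928 = -247072 + j489500
|N| = √(11250000² + 13750000²) ≈ 1.7766e+07, ∠N ≈ 129.29°
|D| = √(247072² + 489500²) ≈ 5.4832e+05, ∠D ≈ 116.78°
∠G = 129.29° − 116.78° = 12.51°

12.5°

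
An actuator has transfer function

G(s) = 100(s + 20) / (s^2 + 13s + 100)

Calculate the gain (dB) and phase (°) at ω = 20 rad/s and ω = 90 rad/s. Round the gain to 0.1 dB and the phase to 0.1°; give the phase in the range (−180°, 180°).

ω = 20: 17.1 dB, -94.1°; ω = 90: 1.1 dB, -94.2°

At s = jω = j20:
zero (s+20): 20 + j20 → |·| = √(20²+20²) = √800 ≈ 28.284, ∠ = arctan(20/20) ≈ 45.00°
quadratic: (j20)² + 13·j20 + 100 = -300 + j260 → |·| ≈ 396.99, ∠ ≈ 139.09°
|G| = 100 · 28.284 / 396.99 ≈ 7.1246
Gain = 20 log₁₀(7.1246) ≈ 17.06 dB
∠G = 45.00° − 139.09° = -94.09°

At s = jω = j90:
zero (s+20): 20 + j90 → |·| = √(20²+90²) = √8500 ≈ 92.195, ∠ = arctan(90/20) ≈ 77.47°
quadratic: (j90)² + 13·j90 + 100 = -8000 + j1170 → |·| ≈ 8085.1, ∠ ≈ 171.68°
|G| = 100 · 92.195 / 8085.1 ≈ 1.1403
Gain = 20 log₁₀(1.1403) ≈ 1.14 dB
∠G = 77.47° − 171.68° = -94.21°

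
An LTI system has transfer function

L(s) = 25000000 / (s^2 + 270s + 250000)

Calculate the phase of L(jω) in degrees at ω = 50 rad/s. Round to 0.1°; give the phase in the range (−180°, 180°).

At s = jω = j50:
quadratic: (j50)² + 270·j50 + 250000 = 247500 + j13500 → |·| ≈ 2.4787e+05, ∠ ≈ 3.12°
∠L = 0.00° − 3.12° = -3.12°

-3.1°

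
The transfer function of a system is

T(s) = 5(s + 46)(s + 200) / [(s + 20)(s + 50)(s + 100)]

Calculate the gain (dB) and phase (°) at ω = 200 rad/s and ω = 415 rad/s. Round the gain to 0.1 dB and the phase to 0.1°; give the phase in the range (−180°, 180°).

ω = 200: -30.1 dB, -101.6°; ω = 415: -37.7 dB, -98.9°

At s = jω = j200:
zero (s+46): 46 + j200 → |·| = √(46²+200²) = √42116 ≈ 205.22, ∠ = arctan(200/46) ≈ 77.05°
zero (s+200): 200 + j200 → |·| = √(200²+200²) = √80000 ≈ 282.84, ∠ = arctan(200/200) ≈ 45.00°
pole (s+20): 20 + j200 → |·| = √(20²+200²) = √40400 ≈ 201, ∠ = arctan(200/20) ≈ 84.29°
pole (s+50): 50 + j200 → |·| = √(50²+200²) = √42500 ≈ 206.16, ∠ = arctan(200/50) ≈ 75.96°
pole (s+100): 100 + j200 → |·| = √(100²+200²) = √50000 ≈ 223.61, ∠ = arctan(200/100) ≈ 63.43°
|T| = 5 · 58044 / 9.266e+06 ≈ 0.031321
Gain = 20 log₁₀(0.031321) ≈ -30.08 dB
∠T = 122.05° − 223.68° = -101.63°

At s = jω = j415:
zero (s+46): 46 + j415 → |·| = √(46²+415²) = √174341 ≈ 417.54, ∠ = arctan(415/46) ≈ 83.67°
zero (s+200): 200 + j415 → |·| = √(200²+415²) = √212225 ≈ 460.68, ∠ = arctan(415/200) ≈ 64.27°
pole (s+20): 20 + j415 → |·| = √(20²+415²) = √172625 ≈ 415.48, ∠ = arctan(415/20) ≈ 87.24°
pole (s+50): 50 + j415 → |·| = √(50²+415²) = √174725 ≈ 418, ∠ = arctan(415/50) ≈ 83.13°
pole (s+100): 100 + j415 → |·| = √(100²+415²) = √182225 ≈ 426.88, ∠ = arctan(415/100) ≈ 76.45°
|T| = 5 · 1.9235e+05 / 7.4137e+07 ≈ 0.012973
Gain = 20 log₁₀(0.012973) ≈ -37.74 dB
∠T = 147.94° − 246.82° = -98.88°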